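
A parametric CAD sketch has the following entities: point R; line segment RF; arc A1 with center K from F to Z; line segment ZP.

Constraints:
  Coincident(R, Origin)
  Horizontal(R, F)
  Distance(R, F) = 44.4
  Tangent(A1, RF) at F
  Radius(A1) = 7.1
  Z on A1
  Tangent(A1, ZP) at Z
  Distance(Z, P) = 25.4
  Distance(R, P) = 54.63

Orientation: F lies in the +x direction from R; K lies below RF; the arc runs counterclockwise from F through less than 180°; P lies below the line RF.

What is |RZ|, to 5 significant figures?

38.478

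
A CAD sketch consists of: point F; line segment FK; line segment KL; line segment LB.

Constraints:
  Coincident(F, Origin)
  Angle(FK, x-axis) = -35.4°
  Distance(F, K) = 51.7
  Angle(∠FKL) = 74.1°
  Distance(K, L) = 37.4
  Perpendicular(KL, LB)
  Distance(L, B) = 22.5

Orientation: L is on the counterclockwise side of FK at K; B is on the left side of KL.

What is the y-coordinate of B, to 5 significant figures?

12.817

F is at the origin; FK runs at -35.4° with length 51.7, so K = 51.7·(cos -35.4°, sin -35.4°) = (42.142, -29.949). ∠FKL = 74.1°, so KL runs at -35.4° + (180° − 74.1°) = 70.500° from the x-axis; with |KL| = 37.4, L = K + 37.4·(cos 70.500°, sin 70.500°) = (54.626, 5.3060). The perpendicularity gives LB at right angles to KL; with |LB| = 22.5 on the left of KL, B = L + 22.5·(-0.94264, 0.33381) = (33.417, 12.817). So B.y = 12.817.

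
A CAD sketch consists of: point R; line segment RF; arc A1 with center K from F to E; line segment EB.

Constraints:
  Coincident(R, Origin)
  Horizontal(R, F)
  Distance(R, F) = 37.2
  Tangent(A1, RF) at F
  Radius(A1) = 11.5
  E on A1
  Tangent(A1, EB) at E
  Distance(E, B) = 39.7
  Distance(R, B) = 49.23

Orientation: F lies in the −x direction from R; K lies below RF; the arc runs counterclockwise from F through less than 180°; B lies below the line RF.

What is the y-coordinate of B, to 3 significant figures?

-46.7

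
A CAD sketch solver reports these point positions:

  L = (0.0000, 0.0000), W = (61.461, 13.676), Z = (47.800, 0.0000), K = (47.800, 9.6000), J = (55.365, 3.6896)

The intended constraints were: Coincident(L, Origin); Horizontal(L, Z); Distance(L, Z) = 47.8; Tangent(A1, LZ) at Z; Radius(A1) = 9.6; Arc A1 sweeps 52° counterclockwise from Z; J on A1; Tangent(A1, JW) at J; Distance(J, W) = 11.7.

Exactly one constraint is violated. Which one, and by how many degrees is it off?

Tangent(A1, JW) at J — off by 6.60°.

L = (0.00, 0.00) ✓; L.y = 0.00, Z.y = 0.00 ✓; |LZ| = 47.80 ✓; ∠(KZ, ZL) = 90.00° ✓; |KZ| = 9.600 ✓; bearing(K→J) − bearing(K→Z) = 52.00° ✓; |KJ| = 9.600 ✓; ∠(KJ, JW) = 83.40° ✗; |JW| = 11.70 ✓.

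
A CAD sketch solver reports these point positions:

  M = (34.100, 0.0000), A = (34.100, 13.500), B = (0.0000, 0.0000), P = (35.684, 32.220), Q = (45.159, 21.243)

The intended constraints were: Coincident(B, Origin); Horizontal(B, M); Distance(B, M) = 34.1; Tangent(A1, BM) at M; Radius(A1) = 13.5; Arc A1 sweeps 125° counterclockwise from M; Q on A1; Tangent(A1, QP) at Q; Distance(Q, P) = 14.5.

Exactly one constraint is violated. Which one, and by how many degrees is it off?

Tangent(A1, QP) at Q — off by 5.80°.

B = (0.00, 0.00) ✓; B.y = 0.00, M.y = 0.00 ✓; |BM| = 34.10 ✓; ∠(AM, MB) = 90.00° ✓; |AM| = 13.50 ✓; bearing(A→Q) − bearing(A→M) = 125.0° ✓; |AQ| = 13.50 ✓; ∠(AQ, QP) = 84.20° ✗; |QP| = 14.50 ✓.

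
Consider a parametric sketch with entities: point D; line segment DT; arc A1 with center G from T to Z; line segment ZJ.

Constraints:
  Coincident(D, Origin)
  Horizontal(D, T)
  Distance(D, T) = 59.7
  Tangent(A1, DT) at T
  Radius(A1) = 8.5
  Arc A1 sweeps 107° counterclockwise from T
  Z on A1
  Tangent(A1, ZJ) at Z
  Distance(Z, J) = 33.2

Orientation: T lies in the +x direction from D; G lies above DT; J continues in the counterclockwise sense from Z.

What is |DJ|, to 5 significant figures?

72.141

D is at the origin; DT is horizontal with |DT| = 59.7 and T on the +x side, so T = (59.700, 0.0000). Tangency of A1 to DT means the radius GT is perpendicular to DT, so G = T + (0, 8.5) = (59.700, 8.5000). On A1, T sits at bearing -90° from G; a 107° counterclockwise sweep puts Z at bearing 17°, so Z = G + 8.5·(cos 17°, sin 17°) = (67.829, 10.985). Tangency of A1 to ZJ means the radius GZ is perpendicular to ZJ, so ZJ runs along (−sin 17°, cos 17°); with |ZJ| = 33.2, J = (58.122, 42.734). Then |DJ| = |J − D| = 72.141.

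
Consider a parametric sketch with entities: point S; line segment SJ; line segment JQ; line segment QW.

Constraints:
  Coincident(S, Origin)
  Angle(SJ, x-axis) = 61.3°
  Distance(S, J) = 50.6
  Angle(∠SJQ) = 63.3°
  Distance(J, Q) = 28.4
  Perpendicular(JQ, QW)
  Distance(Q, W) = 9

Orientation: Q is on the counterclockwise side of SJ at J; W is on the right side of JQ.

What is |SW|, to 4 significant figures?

54.50

S is at the origin; SJ runs at 61.3° with length 50.6, so J = 50.6·(cos 61.3°, sin 61.3°) = (24.30, 44.38). ∠SJQ = 63.3°, so JQ runs at 61.3° + (180° − 63.3°) = 178.0° from the x-axis; with |JQ| = 28.4, Q = J + 28.4·(cos 178.0°, sin 178.0°) = (-4.083, 45.37). JQ is perpendicular to QW; with |QW| = 9.0 on the right of JQ, W = Q + 9.0·(0.03490, 0.9994) = (-3.769, 54.37). Then |SW| = |W − S| = 54.50.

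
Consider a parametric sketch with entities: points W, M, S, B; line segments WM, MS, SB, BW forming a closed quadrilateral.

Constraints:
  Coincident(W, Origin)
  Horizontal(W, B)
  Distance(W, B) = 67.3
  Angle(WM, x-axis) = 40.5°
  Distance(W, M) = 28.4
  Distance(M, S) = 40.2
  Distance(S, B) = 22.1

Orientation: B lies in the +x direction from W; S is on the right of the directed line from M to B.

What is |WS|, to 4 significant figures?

49.77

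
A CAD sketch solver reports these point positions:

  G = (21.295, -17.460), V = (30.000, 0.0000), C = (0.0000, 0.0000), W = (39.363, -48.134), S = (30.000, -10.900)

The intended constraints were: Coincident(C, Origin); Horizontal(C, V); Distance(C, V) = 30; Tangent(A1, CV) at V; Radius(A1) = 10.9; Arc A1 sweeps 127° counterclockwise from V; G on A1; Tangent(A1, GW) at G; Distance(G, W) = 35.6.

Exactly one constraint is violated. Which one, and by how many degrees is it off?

Tangent(A1, GW) at G — off by 6.50°.

C = (0.00, 0.00) ✓; C.y = 0.00, V.y = 0.00 ✓; |CV| = 30.00 ✓; ∠(SV, VC) = 90.00° ✓; |SV| = 10.90 ✓; bearing(S→G) − bearing(S→V) = 127.0° ✓; |SG| = 10.90 ✓; ∠(SG, GW) = 96.50° ✗; |GW| = 35.60 ✓.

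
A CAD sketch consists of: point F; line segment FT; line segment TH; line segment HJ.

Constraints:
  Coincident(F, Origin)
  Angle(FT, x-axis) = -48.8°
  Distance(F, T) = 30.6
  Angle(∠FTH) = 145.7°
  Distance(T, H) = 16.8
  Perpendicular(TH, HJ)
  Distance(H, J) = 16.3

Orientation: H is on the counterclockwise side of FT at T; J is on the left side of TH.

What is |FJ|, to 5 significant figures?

42.089

F is at the origin; FT runs at -48.8° with length 30.6, so T = 30.6·(cos -48.8°, sin -48.8°) = (20.156, -23.024). ∠FTH = 145.7°, so TH runs at -48.8° + (180° − 145.7°) = -14.500° from the x-axis; with |TH| = 16.8, H = T + 16.8·(cos -14.500°, sin -14.500°) = (36.421, -27.230). TH is perpendicular to HJ; with |HJ| = 16.3 on the left of TH, J = H + 16.3·(0.25038, 0.96815) = (40.502, -11.449). Then |FJ| = |J − F| = 42.089.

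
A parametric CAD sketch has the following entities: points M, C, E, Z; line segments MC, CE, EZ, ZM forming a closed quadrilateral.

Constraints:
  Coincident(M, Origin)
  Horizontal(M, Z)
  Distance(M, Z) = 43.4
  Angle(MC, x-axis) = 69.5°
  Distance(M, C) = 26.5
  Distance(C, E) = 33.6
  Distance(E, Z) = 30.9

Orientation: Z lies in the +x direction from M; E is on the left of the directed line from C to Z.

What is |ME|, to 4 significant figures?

52.40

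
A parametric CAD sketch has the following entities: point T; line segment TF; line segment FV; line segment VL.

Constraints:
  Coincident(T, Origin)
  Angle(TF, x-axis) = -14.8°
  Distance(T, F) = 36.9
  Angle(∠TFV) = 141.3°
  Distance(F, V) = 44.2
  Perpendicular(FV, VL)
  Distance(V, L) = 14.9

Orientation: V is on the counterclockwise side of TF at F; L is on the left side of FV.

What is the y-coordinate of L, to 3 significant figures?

22.1

T is at the origin; TF runs at -14.8° with length 36.9, so F = 36.9·(cos -14.8°, sin -14.8°) = (35.7, -9.43). ∠TFV = 141.3°, so FV runs at -14.8° + (180° − 141.3°) = 23.9° from the x-axis; with |FV| = 44.2, V = F + 44.2·(cos 23.9°, sin 23.9°) = (76.1, 8.48). The perpendicularity gives VL at right angles to FV; with |VL| = 14.9 on the left of FV, L = V + 14.9·(-0.405, 0.914) = (70.0, 22.1). So L.y = 22.1.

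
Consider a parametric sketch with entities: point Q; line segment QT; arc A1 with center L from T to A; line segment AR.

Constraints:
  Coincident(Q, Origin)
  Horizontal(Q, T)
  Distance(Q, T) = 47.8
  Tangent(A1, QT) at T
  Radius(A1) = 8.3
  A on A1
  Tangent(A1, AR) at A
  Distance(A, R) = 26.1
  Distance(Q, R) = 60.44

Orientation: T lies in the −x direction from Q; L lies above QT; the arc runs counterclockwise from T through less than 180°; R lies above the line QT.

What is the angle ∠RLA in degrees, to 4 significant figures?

72.36°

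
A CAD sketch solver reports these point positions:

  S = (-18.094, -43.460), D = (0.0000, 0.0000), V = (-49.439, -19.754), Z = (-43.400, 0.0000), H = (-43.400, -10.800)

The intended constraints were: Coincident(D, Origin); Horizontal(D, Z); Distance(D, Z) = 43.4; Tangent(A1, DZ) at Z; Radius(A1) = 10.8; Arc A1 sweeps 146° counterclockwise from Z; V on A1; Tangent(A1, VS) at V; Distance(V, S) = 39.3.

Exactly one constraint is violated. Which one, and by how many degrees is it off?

Tangent(A1, VS) at V — off by 3.10°.

D = (0.00, 0.00) ✓; D.y = 0.00, Z.y = 0.00 ✓; |DZ| = 43.40 ✓; ∠(HZ, ZD) = 90.00° ✓; |HZ| = 10.80 ✓; bearing(H→V) − bearing(H→Z) = 146.0° ✓; |HV| = 10.80 ✓; ∠(HV, VS) = 93.10° ✗; |VS| = 39.30 ✓.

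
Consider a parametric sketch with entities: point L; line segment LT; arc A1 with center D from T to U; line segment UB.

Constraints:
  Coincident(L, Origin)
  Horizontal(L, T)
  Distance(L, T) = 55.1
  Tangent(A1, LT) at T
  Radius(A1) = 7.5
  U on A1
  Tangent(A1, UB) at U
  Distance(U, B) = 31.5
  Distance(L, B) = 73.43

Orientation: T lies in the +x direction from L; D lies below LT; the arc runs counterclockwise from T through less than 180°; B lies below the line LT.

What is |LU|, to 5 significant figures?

49.545

L is at the origin; L and T share the same y with |LT| = 55.1 and T on the +x side, so T = (55.100, 0.0000). The tangent condition forces DT to be normal to LT, so D = T + (0, -7.5) = (55.100, -7.5000). Since DU ⟂ UB (tangency), |DB| = √(7.5² + 31.5²) = 32.381 regardless of where U sits on A1. So B lies on both circle(L, 73.43) and circle(D, 32.381); the below-LT intersection is B = (62.152, -39.103). U is the foot of the tangent from B: U = (48.357, -10.784).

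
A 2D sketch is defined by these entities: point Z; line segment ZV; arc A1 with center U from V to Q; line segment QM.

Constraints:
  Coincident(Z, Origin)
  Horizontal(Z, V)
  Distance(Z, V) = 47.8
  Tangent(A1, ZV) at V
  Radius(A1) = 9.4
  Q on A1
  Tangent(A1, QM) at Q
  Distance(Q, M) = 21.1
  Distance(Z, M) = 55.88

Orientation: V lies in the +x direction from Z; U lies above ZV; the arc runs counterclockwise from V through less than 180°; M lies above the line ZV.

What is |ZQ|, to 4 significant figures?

57.71

Checks: |UQ| = 9.400 ✓; ∠(UQ, QM) = 90.00° ✓; |QM| = 21.10 ✓; |ZM| = 55.88 ✓.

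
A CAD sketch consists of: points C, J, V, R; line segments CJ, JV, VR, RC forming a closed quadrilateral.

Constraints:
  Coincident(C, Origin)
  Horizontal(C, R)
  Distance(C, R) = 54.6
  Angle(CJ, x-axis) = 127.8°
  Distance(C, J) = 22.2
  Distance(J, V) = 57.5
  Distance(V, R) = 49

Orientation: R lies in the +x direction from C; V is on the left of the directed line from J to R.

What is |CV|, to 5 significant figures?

58.449

C is at the origin; CR is horizontal with |CR| = 54.6 and R in +x, so R = (54.6, 0). CJ runs at 127.8° with |CJ| = 22.2, so J = (-13.607, 17.541). V is determined by |JV| = 57.5 and |VR| = 49.0 together: it lies at the intersection of circle(J, 57.5) and circle(R, 49.0). With |JR| = 70.426, the foot of the radical line on JR is 41.640 from J and the perpendicular offset is √(57.5² − 41.640²) = 39.653. Taking the left-of-JR solution: V = (36.598, 45.573).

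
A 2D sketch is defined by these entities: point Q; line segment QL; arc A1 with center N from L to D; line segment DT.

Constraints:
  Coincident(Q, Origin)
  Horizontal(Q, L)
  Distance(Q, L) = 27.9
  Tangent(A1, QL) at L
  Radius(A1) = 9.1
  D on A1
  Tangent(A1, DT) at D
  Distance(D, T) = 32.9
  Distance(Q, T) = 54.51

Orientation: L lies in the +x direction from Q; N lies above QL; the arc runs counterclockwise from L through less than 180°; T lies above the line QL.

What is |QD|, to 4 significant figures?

38.28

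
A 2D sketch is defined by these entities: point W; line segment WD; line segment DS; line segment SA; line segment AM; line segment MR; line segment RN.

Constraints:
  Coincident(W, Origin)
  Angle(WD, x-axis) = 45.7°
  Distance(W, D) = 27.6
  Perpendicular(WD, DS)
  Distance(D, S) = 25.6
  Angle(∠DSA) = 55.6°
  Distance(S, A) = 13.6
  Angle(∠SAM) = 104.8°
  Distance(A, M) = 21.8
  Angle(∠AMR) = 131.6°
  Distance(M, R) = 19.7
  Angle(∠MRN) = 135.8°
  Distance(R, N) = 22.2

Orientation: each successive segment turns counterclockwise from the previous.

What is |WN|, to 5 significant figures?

62.532

W is at the origin; WD runs at 45.7° with length 27.6, so D = (19.276, 19.753). WD is perpendicular to DS, so DS runs at 135.70°; with |DS| = 25.6, S = (0.95453, 37.633). ∠DSA = 55.6° gives SA at -99.900° from the x-axis; with |SA| = 13.6, A = (-1.3837, 24.235). ∠SAM = 104.8° gives AM at -24.700° from the x-axis; with |AM| = 21.8, M = (18.422, 15.126). ∠AMR = 131.6° gives MR at 23.700° from the x-axis; with |MR| = 19.7, R = (36.460, 23.044). ∠MRN = 135.8° gives RN at 67.900° from the x-axis; with |RN| = 22.2, N = (44.813, 43.613). Then |WN| = |N − W| = 62.532.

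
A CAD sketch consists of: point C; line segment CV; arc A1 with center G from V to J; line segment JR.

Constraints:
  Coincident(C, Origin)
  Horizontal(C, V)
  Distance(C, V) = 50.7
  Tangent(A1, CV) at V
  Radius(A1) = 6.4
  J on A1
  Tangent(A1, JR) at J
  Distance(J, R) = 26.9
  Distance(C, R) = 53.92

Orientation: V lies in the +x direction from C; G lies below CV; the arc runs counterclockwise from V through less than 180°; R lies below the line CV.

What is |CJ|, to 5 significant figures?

44.719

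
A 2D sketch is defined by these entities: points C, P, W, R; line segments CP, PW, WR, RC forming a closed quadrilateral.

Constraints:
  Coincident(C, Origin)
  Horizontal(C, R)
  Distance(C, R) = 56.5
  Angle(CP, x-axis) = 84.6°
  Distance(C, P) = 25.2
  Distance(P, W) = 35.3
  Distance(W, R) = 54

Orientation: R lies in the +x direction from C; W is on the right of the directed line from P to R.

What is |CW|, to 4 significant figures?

10.77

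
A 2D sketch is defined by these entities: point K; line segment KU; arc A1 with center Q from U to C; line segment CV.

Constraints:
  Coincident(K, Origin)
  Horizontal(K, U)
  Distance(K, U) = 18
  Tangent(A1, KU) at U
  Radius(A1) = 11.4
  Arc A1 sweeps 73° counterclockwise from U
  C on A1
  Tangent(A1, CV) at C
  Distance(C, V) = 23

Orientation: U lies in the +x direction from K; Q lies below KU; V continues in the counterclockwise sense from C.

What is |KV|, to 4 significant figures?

30.06

K is at the origin; KU is horizontal with |KU| = 18.0 and U on the +x side, so U = (18.00, 0.000). Tangency of A1 to KU means the radius QU is perpendicular to KU, so Q = U + (0, -11.4) = (18.00, -11.40). On A1, U sits at bearing 90° from Q; a 73° counterclockwise sweep puts C at bearing 163°, so C = Q + 11.4·(cos 163°, sin 163°) = (7.098, -8.067). Tangency of A1 to CV means the radius QC is perpendicular to CV, so CV runs along (−sin 163°, cos 163°); with |CV| = 23.0, V = (0.3736, -30.06). Then |KV| = |V − K| = 30.06.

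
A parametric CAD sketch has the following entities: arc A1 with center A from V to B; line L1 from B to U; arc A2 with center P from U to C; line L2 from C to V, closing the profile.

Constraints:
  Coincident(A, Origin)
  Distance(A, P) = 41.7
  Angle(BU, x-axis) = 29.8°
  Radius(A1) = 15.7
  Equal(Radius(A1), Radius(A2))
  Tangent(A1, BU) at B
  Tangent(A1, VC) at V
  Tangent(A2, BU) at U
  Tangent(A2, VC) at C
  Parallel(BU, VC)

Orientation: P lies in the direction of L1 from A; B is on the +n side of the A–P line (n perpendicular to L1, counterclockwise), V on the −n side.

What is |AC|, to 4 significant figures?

44.56

The slot axis is L1's direction at 29.8°, so u = (cos 29.8°, sin 29.8°) = (0.8678, 0.4970) and n = (−sin 29.8°, cos 29.8°) = (-0.4970, 0.8678). A is at the origin and P lies 41.7 along u from A, so P = 41.7·u = (36.19, 20.72). Tangency of A1 to both parallel lines with radius 15.7 puts B and V at A ± 15.7·n: B = (-7.802, 13.62), V = (7.802, -13.62). Equal radii place U and C the same way about P: U = P + 15.7·n = (28.38, 34.35), C = P − 15.7·n = (43.99, 7.100). Then |AC| = |C − A| = 44.56.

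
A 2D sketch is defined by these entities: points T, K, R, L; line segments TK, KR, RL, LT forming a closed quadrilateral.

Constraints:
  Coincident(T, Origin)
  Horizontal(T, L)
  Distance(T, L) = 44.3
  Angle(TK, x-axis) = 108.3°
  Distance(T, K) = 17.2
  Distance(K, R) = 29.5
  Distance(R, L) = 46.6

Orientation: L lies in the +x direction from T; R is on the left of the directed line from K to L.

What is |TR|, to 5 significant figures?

40.096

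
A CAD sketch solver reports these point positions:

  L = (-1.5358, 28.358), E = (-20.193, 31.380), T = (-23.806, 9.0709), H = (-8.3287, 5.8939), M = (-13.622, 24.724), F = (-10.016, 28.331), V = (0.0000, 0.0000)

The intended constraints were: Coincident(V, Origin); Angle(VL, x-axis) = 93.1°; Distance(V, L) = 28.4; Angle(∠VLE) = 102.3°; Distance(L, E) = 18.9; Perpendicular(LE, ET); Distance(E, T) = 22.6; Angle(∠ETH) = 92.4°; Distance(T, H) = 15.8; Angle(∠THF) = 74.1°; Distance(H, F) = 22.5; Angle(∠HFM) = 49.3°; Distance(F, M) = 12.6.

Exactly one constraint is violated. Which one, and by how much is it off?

Distance(F, M) = 12.6 — off by 7.50.

V = (0.00, 0.00) ✓; VL at 93.10° ✓; |VL| = 28.40 ✓; ∠VLE = 102.3° ✓; |LE| = 18.90 ✓; ∠(LE, ET) = 90.00° ✓; |ET| = 22.60 ✓; ∠ETH = 92.40° ✓; |TH| = 15.80 ✓; ∠THF = 74.10° ✓; |HF| = 22.50 ✓; ∠HFM = 49.29° ✓; |FM| = 5.100 ✗.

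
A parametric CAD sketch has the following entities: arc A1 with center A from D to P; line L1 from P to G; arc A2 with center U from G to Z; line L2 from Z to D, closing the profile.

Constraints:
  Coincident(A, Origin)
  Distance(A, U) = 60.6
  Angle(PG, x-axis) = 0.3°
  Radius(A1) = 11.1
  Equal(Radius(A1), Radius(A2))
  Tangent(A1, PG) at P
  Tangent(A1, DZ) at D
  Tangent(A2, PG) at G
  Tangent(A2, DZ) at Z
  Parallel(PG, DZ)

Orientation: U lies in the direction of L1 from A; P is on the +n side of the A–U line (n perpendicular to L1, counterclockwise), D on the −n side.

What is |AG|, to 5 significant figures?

61.608

Tangency of A1 to both parallel lines with radius 11.1 puts P and D at A ± 11.1·n: P = (-0.058119, 11.100), D = (0.058119, -11.100). Equal radii place G and Z the same way about U: G = U + 11.1·n = (60.541, 11.417), Z = U − 11.1·n = (60.657, -10.783). Then |AG| = |G − A| = 61.608.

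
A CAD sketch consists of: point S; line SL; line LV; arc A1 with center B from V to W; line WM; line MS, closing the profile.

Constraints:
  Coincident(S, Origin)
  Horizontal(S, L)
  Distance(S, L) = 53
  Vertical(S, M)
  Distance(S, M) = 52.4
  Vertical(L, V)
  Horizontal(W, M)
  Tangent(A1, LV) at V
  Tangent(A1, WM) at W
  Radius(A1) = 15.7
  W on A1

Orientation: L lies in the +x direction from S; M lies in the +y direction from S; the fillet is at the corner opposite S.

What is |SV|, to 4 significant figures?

64.47

S is at the origin; SL is horizontal with |SL| = 53.0 and L on the +x side, so L = (53.00, 0.000). S and M share the same x with |SM| = 52.4 and M on the +y side, so M = (0.000, 52.40). The virtual corner opposite S is at (53.00, 52.40). A1 meets LV tangentially, so BV is at right angles to LV and A1 meets WM tangentially, so BW is at right angles to WM, with radius 15.7, so the center B sits 15.7 in from both sides at B = (37.30, 36.70). That places the tangent points at V = (53.00, 36.70) on LV and W = (37.30, 52.40) on WM. Then |SV| = |V − S| = 64.47.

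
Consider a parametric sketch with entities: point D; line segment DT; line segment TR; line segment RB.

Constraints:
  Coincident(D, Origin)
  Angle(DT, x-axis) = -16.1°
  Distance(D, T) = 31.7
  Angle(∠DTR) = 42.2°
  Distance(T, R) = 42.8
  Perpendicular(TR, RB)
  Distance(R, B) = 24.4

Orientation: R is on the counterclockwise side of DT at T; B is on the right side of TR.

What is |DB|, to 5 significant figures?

49.609

D is at the origin; DT runs at -16.1° with length 31.7, so T = 31.7·(cos -16.1°, sin -16.1°) = (30.457, -8.7909). ∠DTR = 42.2°, so TR runs at -16.1° + (180° − 42.2°) = 121.70° from the x-axis; with |TR| = 42.8, R = T + 42.8·(cos 121.70°, sin 121.70°) = (7.9665, 27.624). TR is perpendicular to RB; with |RB| = 24.4 on the right of TR, B = R + 24.4·(0.85081, 0.52547) = (28.726, 40.445). Then |DB| = |B − D| = 49.609.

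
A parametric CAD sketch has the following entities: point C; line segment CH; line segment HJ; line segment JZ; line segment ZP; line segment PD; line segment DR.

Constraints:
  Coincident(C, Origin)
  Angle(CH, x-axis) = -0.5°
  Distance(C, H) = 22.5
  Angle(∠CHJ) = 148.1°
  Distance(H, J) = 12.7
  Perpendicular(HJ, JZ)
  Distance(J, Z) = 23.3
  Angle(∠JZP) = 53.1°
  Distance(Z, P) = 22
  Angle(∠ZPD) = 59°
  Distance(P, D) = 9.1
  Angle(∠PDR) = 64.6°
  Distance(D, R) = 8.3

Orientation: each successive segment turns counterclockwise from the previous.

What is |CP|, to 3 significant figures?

14.3

C is at the origin; CH runs at -0.5° with length 22.5, so H = (22.5, -0.196). ∠CHJ = 148.1° gives HJ at 31.4° from the x-axis; with |HJ| = 12.7, J = (33.3, 6.42). HJ is perpendicular to JZ, so JZ runs at 121°; with |JZ| = 23.3, Z = (21.2, 26.3). ∠JZP = 53.1° gives ZP at -112° from the x-axis; with |ZP| = 22.0, P = (13.1, 5.87). Then |CP| = |P − C| = 14.3.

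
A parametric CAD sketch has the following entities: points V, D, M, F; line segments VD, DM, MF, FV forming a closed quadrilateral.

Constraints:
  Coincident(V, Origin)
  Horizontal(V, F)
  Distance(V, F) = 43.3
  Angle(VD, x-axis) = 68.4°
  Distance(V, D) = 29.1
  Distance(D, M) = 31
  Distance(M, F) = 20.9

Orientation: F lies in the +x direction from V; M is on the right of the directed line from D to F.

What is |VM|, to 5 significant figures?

22.523

Checks: |DM| = 31.00 ✓; |MF| = 20.90 ✓.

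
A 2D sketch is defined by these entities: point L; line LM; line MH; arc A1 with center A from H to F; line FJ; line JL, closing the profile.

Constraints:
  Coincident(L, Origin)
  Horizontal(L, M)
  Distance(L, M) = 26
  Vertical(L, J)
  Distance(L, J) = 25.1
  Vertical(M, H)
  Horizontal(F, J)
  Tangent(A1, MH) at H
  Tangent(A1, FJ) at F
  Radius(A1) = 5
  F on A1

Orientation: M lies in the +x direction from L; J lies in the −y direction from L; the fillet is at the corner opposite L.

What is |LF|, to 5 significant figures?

32.726

The virtual corner opposite L is at (26.000, -25.100). Since A1 is tangent to MH there, AH ⟂ MH and the tangent condition forces AF to be normal to FJ, with radius 5.0, so the center A sits 5.0 in from both sides at A = (21.000, -20.100). That places the tangent points at H = (26.000, -20.100) on MH and F = (21.000, -25.100) on FJ. Then |LF| = |F − L| = 32.726.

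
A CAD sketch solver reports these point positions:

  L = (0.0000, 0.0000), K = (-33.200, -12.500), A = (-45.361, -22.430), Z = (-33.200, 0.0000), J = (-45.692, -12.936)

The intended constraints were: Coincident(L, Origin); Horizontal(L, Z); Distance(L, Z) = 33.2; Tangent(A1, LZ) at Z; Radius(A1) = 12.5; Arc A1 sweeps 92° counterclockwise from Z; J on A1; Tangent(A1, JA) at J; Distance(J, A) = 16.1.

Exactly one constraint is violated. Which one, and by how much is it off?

Distance(J, A) = 16.1 — off by 6.60.

L = (0.00, 0.00) ✓; L.y = 0.00, Z.y = 0.00 ✓; |LZ| = 33.20 ✓; ∠(KZ, ZL) = 90.00° ✓; |KZ| = 12.50 ✓; bearing(K→J) − bearing(K→Z) = 92.00° ✓; |KJ| = 12.50 ✓; ∠(KJ, JA) = 90.00° ✓; |JA| = 9.500 ✗.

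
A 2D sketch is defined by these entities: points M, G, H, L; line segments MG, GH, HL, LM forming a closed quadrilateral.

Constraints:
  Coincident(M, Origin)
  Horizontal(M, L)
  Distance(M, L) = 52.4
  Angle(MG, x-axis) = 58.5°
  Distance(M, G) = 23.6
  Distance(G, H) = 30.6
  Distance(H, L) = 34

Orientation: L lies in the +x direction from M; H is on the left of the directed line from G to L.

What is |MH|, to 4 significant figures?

51.61

M is at the origin; ML is horizontal with |ML| = 52.4 and L in +x, so L = (52.4, 0). MG runs at 58.5° with |MG| = 23.6, so G = (12.33, 20.12). H is determined by |GH| = 30.6 and |HL| = 34.0 together: it lies at the intersection of circle(G, 30.6) and circle(L, 34.0). With |GL| = 44.84, the foot of the radical line on GL is 19.97 from G and the perpendicular offset is √(30.6² − 19.97²) = 23.19. Taking the left-of-GL solution: H = (40.58, 31.88).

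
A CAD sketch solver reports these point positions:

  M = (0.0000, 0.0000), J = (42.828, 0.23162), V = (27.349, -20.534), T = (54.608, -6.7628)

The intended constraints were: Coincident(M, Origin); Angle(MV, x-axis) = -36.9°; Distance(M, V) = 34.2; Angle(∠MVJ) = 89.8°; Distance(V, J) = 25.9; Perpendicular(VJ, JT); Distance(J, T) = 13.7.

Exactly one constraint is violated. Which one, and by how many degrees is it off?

Perpendicular(VJ, JT) — off by 6.00°.

M = (0.00, 0.00) ✓; MV at -36.90° ✓; |MV| = 34.20 ✓; ∠MVJ = 89.80° ✓; |VJ| = 25.90 ✓; ∠(VJ, JT) = 84.00° ✗; |JT| = 13.70 ✓.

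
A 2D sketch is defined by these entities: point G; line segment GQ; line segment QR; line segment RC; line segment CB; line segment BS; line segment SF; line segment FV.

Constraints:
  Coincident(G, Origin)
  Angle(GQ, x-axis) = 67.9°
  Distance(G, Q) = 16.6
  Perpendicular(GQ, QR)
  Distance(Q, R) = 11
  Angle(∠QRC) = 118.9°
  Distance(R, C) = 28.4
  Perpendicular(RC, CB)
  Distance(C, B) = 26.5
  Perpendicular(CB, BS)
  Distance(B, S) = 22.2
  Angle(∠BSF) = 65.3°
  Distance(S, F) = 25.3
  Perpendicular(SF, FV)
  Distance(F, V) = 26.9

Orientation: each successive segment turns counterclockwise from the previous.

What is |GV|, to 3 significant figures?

32.1

∠BSF = 65.3° gives SF at 154° from the x-axis; with |SF| = 25.3, F = (-14.8, 6.23). SF is perpendicular to FV, so FV runs at -116°; with |FV| = 26.9, V = (-26.7, -17.9). Then |GV| = |V − G| = 32.1.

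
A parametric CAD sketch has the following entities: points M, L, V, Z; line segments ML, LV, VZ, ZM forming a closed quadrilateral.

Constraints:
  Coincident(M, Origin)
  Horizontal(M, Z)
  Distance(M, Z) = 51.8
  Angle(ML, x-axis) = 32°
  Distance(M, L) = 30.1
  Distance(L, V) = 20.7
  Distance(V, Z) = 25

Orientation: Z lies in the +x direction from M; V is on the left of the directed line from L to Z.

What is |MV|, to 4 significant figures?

50.64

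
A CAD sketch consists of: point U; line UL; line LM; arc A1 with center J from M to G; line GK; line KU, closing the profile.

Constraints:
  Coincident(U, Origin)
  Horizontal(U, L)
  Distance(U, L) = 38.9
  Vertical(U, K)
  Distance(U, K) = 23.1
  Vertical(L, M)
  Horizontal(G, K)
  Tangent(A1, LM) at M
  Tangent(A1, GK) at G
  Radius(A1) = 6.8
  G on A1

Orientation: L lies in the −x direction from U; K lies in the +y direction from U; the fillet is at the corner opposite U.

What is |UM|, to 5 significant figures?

42.177

U is at the origin; UL is horizontal with |UL| = 38.9 and L on the −x side, so L = (-38.900, 0.0000). U and K share the same x with |UK| = 23.1 and K on the +y side, so K = (0.0000, 23.100). The virtual corner opposite U is at (-38.900, 23.100). The tangent condition forces JM to be normal to LM and the tangent condition forces JG to be normal to GK, with radius 6.8, so the center J sits 6.8 in from both sides at J = (-32.100, 16.300). That places the tangent points at M = (-38.900, 16.300) on LM and G = (-32.100, 23.100) on GK. Then |UM| = |M − U| = 42.177.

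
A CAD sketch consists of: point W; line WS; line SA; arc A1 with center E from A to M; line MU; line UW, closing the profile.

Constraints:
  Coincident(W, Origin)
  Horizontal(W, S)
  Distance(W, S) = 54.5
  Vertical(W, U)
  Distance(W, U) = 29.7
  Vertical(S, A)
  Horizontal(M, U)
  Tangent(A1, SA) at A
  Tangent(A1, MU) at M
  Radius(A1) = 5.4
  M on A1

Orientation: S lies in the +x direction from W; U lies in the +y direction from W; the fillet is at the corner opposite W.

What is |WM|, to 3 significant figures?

57.4

W is at the origin; W and S share the same y with |WS| = 54.5 and S on the +x side, so S = (54.5, 0.00). W and U share the same x with |WU| = 29.7 and U on the +y side, so U = (0.00, 29.7). The virtual corner opposite W is at (54.5, 29.7). A1 meets SA tangentially, so EA is at right angles to SA and tangency of A1 to MU means the radius EM is perpendicular to MU, with radius 5.4, so the center E sits 5.4 in from both sides at E = (49.1, 24.3). That places the tangent points at A = (54.5, 24.3) on SA and M = (49.1, 29.7) on MU. Then |WM| = |M − W| = 57.4.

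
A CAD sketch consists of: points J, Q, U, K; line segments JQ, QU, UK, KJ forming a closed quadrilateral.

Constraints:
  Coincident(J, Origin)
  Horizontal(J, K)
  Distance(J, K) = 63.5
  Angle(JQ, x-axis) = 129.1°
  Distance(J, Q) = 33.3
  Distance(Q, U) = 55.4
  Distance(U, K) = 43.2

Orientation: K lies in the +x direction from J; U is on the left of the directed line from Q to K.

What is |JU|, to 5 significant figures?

46.518

J is at the origin; J and K share the same y with |JK| = 63.5 and K in +x, so K = (63.5, 0). JQ runs at 129.1° with |JQ| = 33.3, so Q = (-21.002, 25.842). U is determined by |QU| = 55.4 and |UK| = 43.2 together: it lies at the intersection of circle(Q, 55.4) and circle(K, 43.2). With |QK| = 88.365, the foot of the radical line on QK is 50.989 from Q and the perpendicular offset is √(55.4² − 50.989²) = 21.663. Taking the left-of-QK solution: U = (34.094, 31.647).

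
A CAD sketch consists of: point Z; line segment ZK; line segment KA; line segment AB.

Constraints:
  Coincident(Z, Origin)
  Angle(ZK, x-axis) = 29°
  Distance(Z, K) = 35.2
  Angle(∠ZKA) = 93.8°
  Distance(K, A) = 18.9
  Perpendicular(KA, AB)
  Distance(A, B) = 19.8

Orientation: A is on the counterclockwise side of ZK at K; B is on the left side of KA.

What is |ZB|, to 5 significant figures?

26.184

Z is at the origin; ZK runs at 29.0° with length 35.2, so K = 35.2·(cos 29.0°, sin 29.0°) = (30.787, 17.065). ∠ZKA = 93.8°, so KA runs at 29.0° + (180° − 93.8°) = 115.20° from the x-axis; with |KA| = 18.9, A = K + 18.9·(cos 115.20°, sin 115.20°) = (22.739, 34.167). KA ⟂ AB; with |AB| = 19.8 on the left of KA, B = A + 19.8·(-0.90483, -0.42578) = (4.8238, 25.736). Then |ZB| = |B − Z| = 26.184.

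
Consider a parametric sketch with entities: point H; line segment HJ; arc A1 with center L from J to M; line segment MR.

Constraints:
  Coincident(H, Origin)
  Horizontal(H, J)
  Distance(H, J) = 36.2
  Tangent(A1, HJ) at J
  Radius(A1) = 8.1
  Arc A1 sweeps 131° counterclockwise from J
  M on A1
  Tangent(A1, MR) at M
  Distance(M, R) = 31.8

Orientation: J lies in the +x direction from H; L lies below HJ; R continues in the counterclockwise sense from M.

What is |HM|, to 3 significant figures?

32.9

H is at the origin; H and J share the same y with |HJ| = 36.2 and J on the +x side, so J = (36.2, 0.00). The tangent condition forces LJ to be normal to HJ, so L = J + (0, -8.1) = (36.2, -8.10). On A1, J sits at bearing 90° from L; a 131° counterclockwise sweep puts M at bearing 221°, so M = L + 8.1·(cos 221°, sin 221°) = (30.1, -13.4). Then |HM| = |M − H| = 32.9.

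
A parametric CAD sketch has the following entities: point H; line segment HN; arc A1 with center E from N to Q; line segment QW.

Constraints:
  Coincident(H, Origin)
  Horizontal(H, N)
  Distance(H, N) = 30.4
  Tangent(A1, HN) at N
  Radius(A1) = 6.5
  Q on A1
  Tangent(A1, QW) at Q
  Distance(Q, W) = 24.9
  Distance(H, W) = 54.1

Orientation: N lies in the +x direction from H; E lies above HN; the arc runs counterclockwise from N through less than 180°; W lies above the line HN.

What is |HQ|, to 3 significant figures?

36.3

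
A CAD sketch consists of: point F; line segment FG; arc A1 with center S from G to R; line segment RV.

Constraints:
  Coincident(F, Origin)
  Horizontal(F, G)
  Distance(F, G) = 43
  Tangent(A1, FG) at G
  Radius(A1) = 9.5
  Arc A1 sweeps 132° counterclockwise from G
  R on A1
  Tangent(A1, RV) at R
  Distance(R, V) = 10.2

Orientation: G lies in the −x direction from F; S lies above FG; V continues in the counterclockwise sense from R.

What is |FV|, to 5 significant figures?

48.766

F is at the origin; F and G share the same y with |FG| = 43.0 and G on the −x side, so G = (-43.000, 0.0000). The tangent condition forces SG to be normal to FG, so S = G + (0, 9.5) = (-43.000, 9.5000). On A1, G sits at bearing -90° from S; a 132° counterclockwise sweep puts R at bearing 42°, so R = S + 9.5·(cos 42°, sin 42°) = (-35.940, 15.857). Tangency of A1 to RV means the radius SR is perpendicular to RV, so RV runs along (−sin 42°, cos 42°); with |RV| = 10.2, V = (-42.765, 23.437). Then |FV| = |V − F| = 48.766.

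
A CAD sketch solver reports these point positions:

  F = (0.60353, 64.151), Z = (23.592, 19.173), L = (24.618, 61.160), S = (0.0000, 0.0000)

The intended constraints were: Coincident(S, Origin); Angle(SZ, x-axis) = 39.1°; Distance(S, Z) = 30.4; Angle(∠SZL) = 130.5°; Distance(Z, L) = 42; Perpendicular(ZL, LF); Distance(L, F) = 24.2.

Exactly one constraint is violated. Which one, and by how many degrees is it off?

Perpendicular(ZL, LF) — off by 5.70°.

S = (0.00, 0.00) ✓; SZ at 39.10° ✓; |SZ| = 30.40 ✓; ∠SZL = 130.5° ✓; |ZL| = 42.00 ✓; ∠(ZL, LF) = 84.30° ✗; |LF| = 24.20 ✓.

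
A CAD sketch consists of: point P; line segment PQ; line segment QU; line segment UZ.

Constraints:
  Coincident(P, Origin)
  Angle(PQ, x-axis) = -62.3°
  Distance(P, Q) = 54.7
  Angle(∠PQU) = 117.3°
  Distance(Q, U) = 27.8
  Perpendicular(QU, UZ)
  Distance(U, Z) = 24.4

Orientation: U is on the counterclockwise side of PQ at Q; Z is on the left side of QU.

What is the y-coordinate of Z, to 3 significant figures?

-23.8

P is at the origin; PQ runs at -62.3° with length 54.7, so Q = 54.7·(cos -62.3°, sin -62.3°) = (25.4, -48.4). ∠PQU = 117.3°, so QU runs at -62.3° + (180° − 117.3°) = 0.400° from the x-axis; with |QU| = 27.8, U = Q + 27.8·(cos 0.400°, sin 0.400°) = (53.2, -48.2). The perpendicularity gives UZ at right angles to QU; with |UZ| = 24.4 on the left of QU, Z = U + 24.4·(-0.00698, 1.00) = (53.1, -23.8). So Z.y = -23.8.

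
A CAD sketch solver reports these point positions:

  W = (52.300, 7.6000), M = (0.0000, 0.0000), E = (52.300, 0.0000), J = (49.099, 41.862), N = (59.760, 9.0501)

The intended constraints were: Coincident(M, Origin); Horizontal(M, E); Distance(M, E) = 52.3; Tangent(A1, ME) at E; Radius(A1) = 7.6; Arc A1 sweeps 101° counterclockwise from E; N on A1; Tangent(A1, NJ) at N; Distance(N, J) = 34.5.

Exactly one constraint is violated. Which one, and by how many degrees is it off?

Tangent(A1, NJ) at N — off by 7.00°.

M = (0.00, 0.00) ✓; M.y = 0.00, E.y = 0.00 ✓; |ME| = 52.30 ✓; ∠(WE, EM) = 90.00° ✓; |WE| = 7.600 ✓; bearing(W→N) − bearing(W→E) = 101.0° ✓; |WN| = 7.600 ✓; ∠(WN, NJ) = 83.00° ✗; |NJ| = 34.50 ✓.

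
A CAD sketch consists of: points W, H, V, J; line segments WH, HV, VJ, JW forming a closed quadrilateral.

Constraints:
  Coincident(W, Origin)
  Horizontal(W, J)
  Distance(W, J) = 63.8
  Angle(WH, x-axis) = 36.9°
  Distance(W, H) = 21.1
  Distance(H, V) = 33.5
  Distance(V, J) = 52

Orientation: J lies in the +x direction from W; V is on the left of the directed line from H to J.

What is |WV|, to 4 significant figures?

53.46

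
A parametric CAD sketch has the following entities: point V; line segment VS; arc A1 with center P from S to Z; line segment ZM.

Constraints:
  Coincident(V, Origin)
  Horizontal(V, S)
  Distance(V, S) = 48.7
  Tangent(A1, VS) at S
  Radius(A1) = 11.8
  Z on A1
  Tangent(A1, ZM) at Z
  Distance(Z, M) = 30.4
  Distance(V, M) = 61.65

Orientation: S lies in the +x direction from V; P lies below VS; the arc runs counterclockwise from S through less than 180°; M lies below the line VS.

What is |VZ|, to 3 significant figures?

39.7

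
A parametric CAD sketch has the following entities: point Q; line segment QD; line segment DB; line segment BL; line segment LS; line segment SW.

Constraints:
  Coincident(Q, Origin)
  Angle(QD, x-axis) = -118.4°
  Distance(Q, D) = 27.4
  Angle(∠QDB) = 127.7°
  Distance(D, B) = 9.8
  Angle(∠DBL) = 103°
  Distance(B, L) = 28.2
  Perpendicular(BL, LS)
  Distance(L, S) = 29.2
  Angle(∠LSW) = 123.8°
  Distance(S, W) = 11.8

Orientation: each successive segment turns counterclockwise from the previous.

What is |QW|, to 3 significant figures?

5.97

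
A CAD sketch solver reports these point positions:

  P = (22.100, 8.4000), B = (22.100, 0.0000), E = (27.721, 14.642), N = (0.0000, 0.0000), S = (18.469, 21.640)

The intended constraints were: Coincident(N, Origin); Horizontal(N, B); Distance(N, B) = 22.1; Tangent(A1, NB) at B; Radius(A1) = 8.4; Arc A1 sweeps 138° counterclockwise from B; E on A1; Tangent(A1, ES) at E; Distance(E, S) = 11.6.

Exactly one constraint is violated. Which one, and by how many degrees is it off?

Tangent(A1, ES) at E — off by 4.90°.

N = (0.00, 0.00) ✓; N.y = 0.00, B.y = 0.00 ✓; |NB| = 22.10 ✓; ∠(PB, BN) = 90.00° ✓; |PB| = 8.400 ✓; bearing(P→E) − bearing(P→B) = 138.0° ✓; |PE| = 8.400 ✓; ∠(PE, ES) = 85.10° ✗; |ES| = 11.60 ✓.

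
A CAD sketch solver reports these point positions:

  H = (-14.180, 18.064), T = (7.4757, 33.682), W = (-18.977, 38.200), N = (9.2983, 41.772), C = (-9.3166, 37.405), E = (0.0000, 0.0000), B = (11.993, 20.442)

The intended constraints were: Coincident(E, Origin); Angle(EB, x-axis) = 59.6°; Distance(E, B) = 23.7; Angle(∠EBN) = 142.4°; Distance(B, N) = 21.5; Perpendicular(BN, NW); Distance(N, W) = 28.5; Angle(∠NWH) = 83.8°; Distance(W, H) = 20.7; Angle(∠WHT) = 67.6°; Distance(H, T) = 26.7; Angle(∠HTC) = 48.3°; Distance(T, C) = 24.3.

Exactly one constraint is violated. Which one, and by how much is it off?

Distance(T, C) = 24.3 — off by 7.10.

E = (0.00, 0.00) ✓; EB at 59.60° ✓; |EB| = 23.70 ✓; ∠EBN = 142.4° ✓; |BN| = 21.50 ✓; ∠(BN, NW) = 90.00° ✓; |NW| = 28.50 ✓; ∠NWH = 83.80° ✓; |WH| = 20.70 ✓; ∠WHT = 67.60° ✓; |HT| = 26.70 ✓; ∠HTC = 48.30° ✓; |TC| = 17.20 ✗.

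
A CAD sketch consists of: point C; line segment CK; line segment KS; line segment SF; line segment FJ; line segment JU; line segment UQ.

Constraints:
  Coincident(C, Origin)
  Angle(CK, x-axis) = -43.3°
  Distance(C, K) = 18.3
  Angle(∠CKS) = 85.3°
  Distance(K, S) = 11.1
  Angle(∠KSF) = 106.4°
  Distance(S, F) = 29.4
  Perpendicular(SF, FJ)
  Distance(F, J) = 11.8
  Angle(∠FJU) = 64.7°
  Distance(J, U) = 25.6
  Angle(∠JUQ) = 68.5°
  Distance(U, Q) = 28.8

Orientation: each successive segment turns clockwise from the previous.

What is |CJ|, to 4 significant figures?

14.84

C is at the origin; CK runs at -43.3° with length 18.3, so K = (13.32, -12.55). ∠CKS = 85.3° gives KS at -138.0° from the x-axis; with |KS| = 11.1, S = (5.069, -19.98). ∠KSF = 106.4° gives SF at 148.4° from the x-axis; with |SF| = 29.4, F = (-19.97, -4.573). The perpendicularity gives FJ at right angles to SF, so FJ runs at 58.40°; with |FJ| = 11.8, J = (-13.79, 5.478). Then |CJ| = |J − C| = 14.84.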